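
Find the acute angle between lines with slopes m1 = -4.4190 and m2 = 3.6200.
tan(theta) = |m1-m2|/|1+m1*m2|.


m1-m2 = -8.039
1+m1*m2 = -14.99678
tan(theta) = |-8.039/(-14.99678)| = 0.536048
theta = arctan(|-8.039/(-14.99678)|) = 28.1935 degrees (acute angle)

28.1935 degrees


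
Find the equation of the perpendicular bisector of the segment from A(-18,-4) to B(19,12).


Midpoint = (0.5, 4)
Slope of AB = dy/dx = 16/37 = 0.4324
Perp slope = -dx/dy = -37/16 = -2.3125
b = My - (perp slope)*Mx = 4 + (37*0.5)/16 = 4 + 1.1562 = 5.1562

y = -2.3125x + 5.1562


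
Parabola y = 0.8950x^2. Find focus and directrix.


a = 0.8950
1/(4a) = 0.2793
Focus = (0, 0.2793)
Directrix: y = -0.2793

Focus = (0, 0.2793), Directrix: y = -0.2793


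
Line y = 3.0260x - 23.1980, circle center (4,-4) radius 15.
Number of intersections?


Substitute y = 3.0260x - 23.1980: (x-4)^2 + (3.0260x- 23.1980+ 4)^2 = 225
Expand to Ax^2 + Bx + C = 0, where b-k = -19.198
A = 1+m^2 = 10.156676
B = 2(m(b-k) - h) = 2(3.0260*(-19.198) - 4) = -124.186296
C = h^2 + (b-k)^2 - r^2 = 16 + 368.563204 - 225 = 159.563204
disc = B^2-4AC = 15422.2361 - 6482.5271 = 8939.7090
disc > 0

2 intersection points


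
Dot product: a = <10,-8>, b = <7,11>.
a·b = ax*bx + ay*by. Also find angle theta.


a·b = 10*7 - 8*11 = 70 - 88 = -18
|a| = sqrt(100+64) = 12.8062
|b| = sqrt(49+121) = 13.0384
cos(theta) = -18/(sqrt(164)*sqrt(170)) = -18/sqrt(27880) = -0.107802
theta = arccos(-18/sqrt(27880)) = 96.1886 degrees

a·b = -18, theta = 96.1886 deg


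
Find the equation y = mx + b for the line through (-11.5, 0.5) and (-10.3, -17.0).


m = (-17.5)/(1.2) = -14.5833
b = y1 - m*x1 = 0.5 - (-17.5*(-11.5))/(1.2) = 0.5 - 167.7083 = -167.2083

y = -14.5833x - 167.2083


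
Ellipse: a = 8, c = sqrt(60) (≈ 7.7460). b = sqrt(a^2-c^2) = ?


b^2 = 8^2 - (sqrt(60))^2 = 64 - 60 = 4
b = sqrt(4) = 2

b = 2


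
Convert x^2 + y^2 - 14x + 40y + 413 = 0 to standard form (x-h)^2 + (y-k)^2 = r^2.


h = -D/2 = 14/2 = 7
k = -E/2 = -40/2 = -20
r^2 = h^2 + k^2 - F = 49 + 400 - 413 = 36
r = 6

Center (7, -20), radius = 6


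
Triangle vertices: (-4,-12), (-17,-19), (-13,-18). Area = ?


-4*(-19+ 18) = 4
-17*(-18+ 12) = 102
-13*(-12+ 19) = -91
sum = 15
Area = |15|/2 = 7.5000

7.5000 sq units


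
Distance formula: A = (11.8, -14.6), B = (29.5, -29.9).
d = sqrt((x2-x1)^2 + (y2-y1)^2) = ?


dx = 29.5 - 11.8 = 17.7
dy = -29.9 + 14.6 = -15.3
d = sqrt(313.29 + 234.09) = sqrt(547.38) = 23.3962

23.3962


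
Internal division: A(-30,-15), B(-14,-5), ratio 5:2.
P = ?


Px = (5*(-14) + 2*(-30))/7 = -130/7 = -18.5714
Py = (5*(-5) + 2*(-15))/7 = -55/7 = -7.8571

P = (-18.5714, -7.8571)


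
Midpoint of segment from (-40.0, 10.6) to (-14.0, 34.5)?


Mx = (-40.0 - 14.0)/2 = -54.0/2 = -27.0000
My = (10.6 + 34.5)/2 = 45.1/2 = 22.5500

(-27.0000, 22.5500)


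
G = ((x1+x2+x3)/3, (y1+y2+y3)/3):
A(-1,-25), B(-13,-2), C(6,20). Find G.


Gx = (-1- 13+6)/3 = -8/3 = -2.6667
Gy = (-25- 2+20)/3 = -7/3 = -2.3333

G = (-2.6667, -2.3333)


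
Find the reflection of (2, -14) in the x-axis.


Reflection rule for x-axis: (x, -y)
(2, -14) -> (2, 14)

(2, 14)


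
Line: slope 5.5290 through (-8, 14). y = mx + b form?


y - 14 = 5.5290(x + 8)
y = 5.5290x + 14 - 5.5290*(-8)
y = 5.5290x + 58.2320

y = 5.5290x + 58.2320


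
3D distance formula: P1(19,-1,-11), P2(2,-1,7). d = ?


dx=-17, dy=0, dz=18
d = sqrt(289+0+324) = sqrt(613) = 24.7588

24.7588


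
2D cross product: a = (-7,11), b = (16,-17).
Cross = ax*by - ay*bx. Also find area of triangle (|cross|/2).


cross = -7*(-17) - 11*16 = 119 - 176 = -57
Triangle area = |-57|/2 = 57/2 = 28.5000

cross = -57, triangle area = 28.5000


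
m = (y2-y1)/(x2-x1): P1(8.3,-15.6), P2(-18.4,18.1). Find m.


dy = 18.1 + 15.6 = 33.7
dx = -18.4 - 8.3 = -26.7
m = 33.7/(-26.7) = -1.2622

m = -1.2622


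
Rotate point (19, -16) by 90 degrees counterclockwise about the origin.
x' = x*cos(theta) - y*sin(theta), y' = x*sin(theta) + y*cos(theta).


cos(90) = 0, sin(90) = 1
x' = 19*0 + 16*1 = 16
y' = 19*1 - 16*0 = 19

(16, 19)


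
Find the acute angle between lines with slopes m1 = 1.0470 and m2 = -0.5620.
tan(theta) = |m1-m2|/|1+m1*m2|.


m1-m2 = 1.609
1+m1*m2 = 0.411586
tan(theta) = |1.609/0.411586| = 3.909268
theta = arctan(|1.609/0.411586|) = 75.6513 degrees (acute angle)

75.6513 degrees


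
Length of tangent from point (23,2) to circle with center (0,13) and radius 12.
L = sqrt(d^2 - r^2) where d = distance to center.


d = sqrt((23-0)^2 + (2-13)^2) = sqrt(529+121) = 25.4951
L = sqrt(650.0000 - 144) = sqrt(506.0000) = 22.4944

22.4944


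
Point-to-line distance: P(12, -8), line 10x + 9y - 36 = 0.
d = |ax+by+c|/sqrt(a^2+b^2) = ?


|10*12 + 9*(-8) - 36| = |12| = 12
sqrt(100 + 81) = sqrt(181) = 13.4536
d = 12/sqrt(181) = 0.8920

0.8920


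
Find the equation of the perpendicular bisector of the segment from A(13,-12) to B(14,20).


Midpoint = (13.5, 4)
Slope of AB = dy/dx = 32/1 = 32.0000
Perp slope = -dx/dy = -1/32 = -0.0312
b = My - (perp slope)*Mx = 4 + (1*13.5)/32 = 4 + 0.4219 = 4.4219

y = -0.0312x + 4.4219


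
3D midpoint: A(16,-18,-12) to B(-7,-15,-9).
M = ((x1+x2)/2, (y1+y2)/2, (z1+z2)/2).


Mx = (16- 7)/2 = 4.5000
My = (-18- 15)/2 = -16.5000
Mz = (-12- 9)/2 = -10.5000

M = (4.5000, -16.5000, -10.5000)


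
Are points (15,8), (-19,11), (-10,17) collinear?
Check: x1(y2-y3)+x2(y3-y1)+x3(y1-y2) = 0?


15*(11-17) - 19*(17-8) - 10*(8-11)
= -90 - 171 + 30 = -231

No, not collinear (determinant = -231)


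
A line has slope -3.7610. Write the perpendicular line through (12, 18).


Perpendicular slope = -1/m1 = -1/(-3.7610) = 0.2659
b2 = y0 - m2*x0 = 18 + 12/(-3.7610) = 18 - 3.1906 = 14.8094

y = 0.2659x + 14.8094


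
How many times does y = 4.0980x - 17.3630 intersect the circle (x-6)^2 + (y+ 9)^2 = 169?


Substitute y = 4.0980x - 17.3630: (x-6)^2 + (4.0980x- 17.3630+ 9)^2 = 169
Expand to Ax^2 + Bx + C = 0, where b-k = -8.363
A = 1+m^2 = 17.793604
B = 2(m(b-k) - h) = 2(4.0980*(-8.363) - 6) = -80.543148
C = h^2 + (b-k)^2 - r^2 = 36 + 69.939769 - 169 = -63.060231
disc = B^2-4AC = 6487.1987 + 4488.2751 = 10975.4738
disc > 0

2 intersection points


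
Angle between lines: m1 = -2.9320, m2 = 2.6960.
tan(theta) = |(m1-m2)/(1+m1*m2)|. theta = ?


m1-m2 = -5.628
1+m1*m2 = -6.904672
tan(theta) = |-5.628/(-6.904672)| = 0.815100
theta = arctan(|-5.628/(-6.904672)|) = 39.1835 degrees (acute angle)

39.1835 degrees


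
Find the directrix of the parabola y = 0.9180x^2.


a = 0.9180
1/(4a) = 0.2723
directrix: y = -0.2723 = -0.2723

y = -0.2723


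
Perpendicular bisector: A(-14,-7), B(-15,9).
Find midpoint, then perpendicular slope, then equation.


Midpoint = (-14.5, 1)
Slope of AB = dy/dx = 16/(-1) = -16.0000
Perp slope = -dx/dy = 1/16 = 0.0625
b = My - (perp slope)*Mx = 1 + (-1*(-14.5))/16 = 1 + 0.9062 = 1.9062

y = 0.0625x + 1.9062


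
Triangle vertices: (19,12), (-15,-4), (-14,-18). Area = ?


19*(-4+ 18) = 266
-15*(-18-12) = 450
-14*(12+ 4) = -224
sum = 492
Area = |492|/2 = 246.0000

246.0000 sq units


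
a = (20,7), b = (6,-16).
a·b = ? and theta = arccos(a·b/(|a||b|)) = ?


a·b = 20*6 + 7*(-16) = 120 - 112 = 8
|a| = sqrt(400+49) = 21.1896
|b| = sqrt(36+256) = 17.0880
cos(theta) = 8/(sqrt(449)*sqrt(292)) = 8/sqrt(131108) = 0.022094
theta = arccos(8/sqrt(131108)) = 88.7340 degrees

a·b = 8, theta = 88.7340 deg


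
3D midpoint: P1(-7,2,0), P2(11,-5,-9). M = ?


Mx = (-7+11)/2 = 2.0000
My = (2- 5)/2 = -1.5000
Mz = (0- 9)/2 = -4.5000

M = (2.0000, -1.5000, -4.5000)


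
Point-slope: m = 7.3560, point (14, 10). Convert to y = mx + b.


y - 10 = 7.3560(x - 14)
y = 7.3560x + 10 - 7.3560*14
y = 7.3560x - 92.9840

y = 7.3560x - 92.9840


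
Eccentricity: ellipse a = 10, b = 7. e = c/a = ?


c = sqrt(100-49) = sqrt(51) = 7.1414
e = c/a = sqrt(51)/10 = 0.7141

e = 0.7141


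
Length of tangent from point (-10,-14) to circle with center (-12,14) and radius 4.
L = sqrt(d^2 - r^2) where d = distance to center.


d = sqrt((-10+ 12)^2 + (-14-14)^2) = sqrt(4+784) = 28.0713
L = sqrt(788.0000 - 16) = sqrt(772.0000) = 27.7849

27.7849


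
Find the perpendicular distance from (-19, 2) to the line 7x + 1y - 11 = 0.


|7*(-19) + 1*2 - 11| = |-142| = 142
sqrt(49 + 1) = sqrt(50) = 7.0711
d = 142/sqrt(50) = 20.0818

20.0818


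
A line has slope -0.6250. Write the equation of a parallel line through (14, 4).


Parallel lines have equal slopes.
m2 = -0.6250
b2 = 4 + 0.6250*14 = 12.7500

y = -0.6250x + 12.7500


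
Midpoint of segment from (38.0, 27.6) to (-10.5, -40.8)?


Mx = (38.0 - 10.5)/2 = 27.5/2 = 13.7500
My = (27.6 - 40.8)/2 = -13.2/2 = -6.6000

(13.7500, -6.6000)


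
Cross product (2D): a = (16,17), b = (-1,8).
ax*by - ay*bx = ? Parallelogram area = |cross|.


cross = 16*8 - 17*(-1) = 128 + 17 = 145
Parallelogram area = |145| = 145

cross = 145, parallelogram area = 145


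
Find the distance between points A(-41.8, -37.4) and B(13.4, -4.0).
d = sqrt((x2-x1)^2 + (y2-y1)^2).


dx = 13.4 + 41.8 = 55.2
dy = -4.0 + 37.4 = 33.4
d = sqrt(3047.04 + 1115.56) = sqrt(4162.6) = 64.5182

64.5182


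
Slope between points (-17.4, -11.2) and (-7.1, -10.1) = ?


dy = -10.1 + 11.2 = 1.1
dx = -7.1 + 17.4 = 10.3
m = 1.1/10.3 = 0.1068

m = 0.1068


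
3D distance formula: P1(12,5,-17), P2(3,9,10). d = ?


dx=-9, dy=4, dz=27
d = sqrt(81+16+729) = sqrt(826) = 28.7402

28.7402


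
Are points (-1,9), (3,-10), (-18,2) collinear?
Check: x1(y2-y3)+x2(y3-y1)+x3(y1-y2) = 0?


-1*(-10-2) + 3*(2-9) - 18*(9+ 10)
= 12 - 21 - 342 = -351

No, not collinear (determinant = -351)


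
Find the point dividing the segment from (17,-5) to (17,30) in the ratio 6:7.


Px = (6*17 + 7*17)/13 = 221/13 = 17.0000
Py = (6*30 + 7*(-5))/13 = 145/13 = 11.1538

P = (17.0000, 11.1538)


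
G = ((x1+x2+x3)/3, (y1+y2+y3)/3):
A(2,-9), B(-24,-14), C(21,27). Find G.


Gx = (2- 24+21)/3 = -1/3 = -0.3333
Gy = (-9- 14+27)/3 = 4/3 = 1.3333

G = (-0.3333, 1.3333)


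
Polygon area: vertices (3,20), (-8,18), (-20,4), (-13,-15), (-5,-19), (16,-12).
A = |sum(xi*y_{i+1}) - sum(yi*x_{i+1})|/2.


sum(xi*y_{i+1}) = 3*18 - 8*4 - 20*(-15) - 13*(-19) - 5*(-12) + 16*20 = 949
sum(yi*x_{i+1}) = 20*(-8) + 18*(-20) + 4*(-13) - 15*(-5) - 19*16 - 12*3 = -837
Area = |949 + 837|/2 = 1786/2 = 893.0000

893.0000 sq units


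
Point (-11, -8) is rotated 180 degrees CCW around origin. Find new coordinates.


cos(180) = -1, sin(180) = 0
x' = -11*(-1) + 8*0 = 11
y' = -11*0 - 8*(-1) = 8

(11, 8)


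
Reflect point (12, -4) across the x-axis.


Reflection rule for x-axis: (x, -y)
(12, -4) -> (12, 4)

(12, 4)


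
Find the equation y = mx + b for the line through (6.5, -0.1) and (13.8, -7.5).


m = (-7.4)/(7.3) = -1.0137
b = y1 - m*x1 = -0.1 - (-7.4*6.5)/(7.3) = -0.1 + 6.5890 = 6.4890

y = -1.0137x + 6.4890


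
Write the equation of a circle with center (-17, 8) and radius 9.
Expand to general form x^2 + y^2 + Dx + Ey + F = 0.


(x+ 17)^2 + (y-8)^2 = 9^2
D = -2h = 34, E = -2k = -16
F = h^2+k^2-r^2 = 289+64-81 = 272

x^2 + y^2 + 34x - 16y + 272 = 0


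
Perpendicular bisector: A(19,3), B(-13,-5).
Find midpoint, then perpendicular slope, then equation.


Midpoint = (3, -1)
Slope of AB = dy/dx = -8/(-32) = 0.2500
Perp slope = -dx/dy = -32/8 = -4.0000
b = My - (perp slope)*Mx = -1 + (-32*3)/(-8) = -1 + 12.0000 = 11.0000

y = -4.0000x + 11.0000


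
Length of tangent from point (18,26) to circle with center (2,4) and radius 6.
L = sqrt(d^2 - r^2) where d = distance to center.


d = sqrt((18-2)^2 + (26-4)^2) = sqrt(256+484) = 27.2029
L = sqrt(740.0000 - 36) = sqrt(704.0000) = 26.5330

26.5330


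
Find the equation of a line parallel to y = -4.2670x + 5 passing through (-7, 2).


Parallel lines have equal slopes.
m2 = -4.2670
b2 = 2 + 4.2670*(-7) = -27.8690

y = -4.2670x - 27.8690


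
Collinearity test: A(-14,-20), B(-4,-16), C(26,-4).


-14*(-16+ 4) - 4*(-4+ 20) + 26*(-20+ 16)
= 168 - 64 - 104 = 0

Yes, collinear (determinant = 0)


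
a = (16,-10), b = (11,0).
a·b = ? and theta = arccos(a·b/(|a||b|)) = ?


a·b = 16*11 - 10*0 = 176 + 0 = 176
|a| = sqrt(256+100) = 18.8680
|b| = sqrt(121+0) = 11.0000
cos(theta) = 176/(sqrt(356)*sqrt(121)) = 176/sqrt(43076) = 0.847998
theta = arccos(176/sqrt(43076)) = 32.0054 degrees

a·b = 176, theta = 32.0054 deg


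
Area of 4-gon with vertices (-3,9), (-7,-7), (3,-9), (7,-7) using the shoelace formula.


sum(xi*y_{i+1}) = -3*(-7) - 7*(-9) + 3*(-7) + 7*9 = 126
sum(yi*x_{i+1}) = 9*(-7) - 7*3 - 9*7 - 7*(-3) = -126
Area = |126 + 126|/2 = 252/2 = 126.0000

126.0000 sq units


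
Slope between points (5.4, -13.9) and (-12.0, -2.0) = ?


dy = -2.0 + 13.9 = 11.9
dx = -12.0 - 5.4 = -17.4
m = 11.9/(-17.4) = -0.6839

m = -0.6839


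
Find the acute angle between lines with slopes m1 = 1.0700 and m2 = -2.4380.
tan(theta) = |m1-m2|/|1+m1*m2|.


m1-m2 = 3.508
1+m1*m2 = -1.60866
tan(theta) = |3.508/(-1.60866)| = 2.180697
theta = arctan(|3.508/(-1.60866)|) = 65.3653 degrees (acute angle)

65.3653 degrees


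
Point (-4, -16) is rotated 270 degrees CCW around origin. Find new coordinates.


cos(270) = 0, sin(270) = -1
x' = -4*0 + 16*(-1) = -16
y' = -4*(-1) - 16*0 = 4

(-16, 4)


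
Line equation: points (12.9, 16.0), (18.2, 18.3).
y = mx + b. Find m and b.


m = (2.3)/(5.3) = 0.4340
b = y1 - m*x1 = 16.0 - (2.3*12.9)/(5.3) = 16.0 - 5.5981 = 10.4019

y = 0.4340x + 10.4019


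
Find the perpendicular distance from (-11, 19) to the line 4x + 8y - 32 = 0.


|4*(-11) + 8*19 - 32| = |76| = 76
sqrt(16 + 64) = sqrt(80) = 8.9443
d = 76/sqrt(80) = 8.4971

8.4971


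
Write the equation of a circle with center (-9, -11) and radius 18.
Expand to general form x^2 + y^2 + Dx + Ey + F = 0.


(x+ 9)^2 + (y+ 11)^2 = 18^2
D = -2h = 18, E = -2k = 22
F = h^2+k^2-r^2 = 81+121-324 = -122

x^2 + y^2 + 18x + 22y - 122 = 0


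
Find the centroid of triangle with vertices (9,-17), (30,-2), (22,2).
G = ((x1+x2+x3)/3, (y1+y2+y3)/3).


Gx = (9+30+22)/3 = 61/3 = 20.3333
Gy = (-17- 2+2)/3 = -17/3 = -5.6667

G = (20.3333, -5.6667)


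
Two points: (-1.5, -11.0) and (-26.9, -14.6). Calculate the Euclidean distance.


dx = -26.9 + 1.5 = -25.4
dy = -14.6 + 11.0 = -3.6
d = sqrt(645.16 + 12.96) = sqrt(658.12) = 25.6538

25.6538


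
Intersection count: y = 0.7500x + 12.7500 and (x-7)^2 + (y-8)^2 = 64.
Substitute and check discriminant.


Substitute y = 0.7500x + 12.7500: (x-7)^2 + (0.7500x+12.7500-8)^2 = 64
Expand to Ax^2 + Bx + C = 0, where b-k = 4.75
A = 1+m^2 = 1.5625
B = 2(m(b-k) - h) = 2(0.7500*4.75 - 7) = -6.875
C = h^2 + (b-k)^2 - r^2 = 49 + 22.5625 - 64 = 7.5625
disc = B^2-4AC = 47.2656 - 47.2656 = 0
disc = 0

1 intersection point (tangent)


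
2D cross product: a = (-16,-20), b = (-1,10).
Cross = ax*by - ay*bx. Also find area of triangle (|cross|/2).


cross = -16*10 + 20*(-1) = -160 - 20 = -180
Triangle area = |-180|/2 = 180/2 = 90.0000

cross = -180, triangle area = 90.0000


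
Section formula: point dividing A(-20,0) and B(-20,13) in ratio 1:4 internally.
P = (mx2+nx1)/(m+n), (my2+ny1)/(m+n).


Px = (1*(-20) + 4*(-20))/5 = -100/5 = -20.0000
Py = (1*13 + 4*0)/5 = 13/5 = 2.6000

P = (-20.0000, 2.6000)


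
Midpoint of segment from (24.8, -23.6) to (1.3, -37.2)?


Mx = (24.8 + 1.3)/2 = 26.1/2 = 13.0500
My = (-23.6 - 37.2)/2 = -60.8/2 = -30.4000

(13.0500, -30.4000)


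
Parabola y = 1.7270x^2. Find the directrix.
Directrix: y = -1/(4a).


a = 1.7270
1/(4a) = 0.1448
directrix: y = -0.1448 = -0.1448

y = -0.1448


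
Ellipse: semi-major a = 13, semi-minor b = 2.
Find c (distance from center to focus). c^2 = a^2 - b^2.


c^2 = 13^2 - 2^2 = 169 - 4 = 165
c = sqrt(165) = 12.8452

c = 12.8452


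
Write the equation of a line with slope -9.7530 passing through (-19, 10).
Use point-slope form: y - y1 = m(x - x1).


y - 10 = -9.7530(x + 19)
y = -9.7530x + 10 + 9.7530*(-19)
y = -9.7530x - 175.3070

y = -9.7530x - 175.3070


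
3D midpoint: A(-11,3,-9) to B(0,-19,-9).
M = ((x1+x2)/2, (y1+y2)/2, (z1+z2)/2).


Mx = (-11+0)/2 = -5.5000
My = (3- 19)/2 = -8.0000
Mz = (-9- 9)/2 = -9.0000

M = (-5.5000, -8.0000, -9.0000)


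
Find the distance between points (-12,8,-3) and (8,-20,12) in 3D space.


dx=20, dy=-28, dz=15
d = sqrt(400+784+225) = sqrt(1409) = 37.5366

37.5366


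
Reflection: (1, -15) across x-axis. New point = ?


Reflection rule for x-axis: (x, -y)
(1, -15) -> (1, 15)

(1, 15)


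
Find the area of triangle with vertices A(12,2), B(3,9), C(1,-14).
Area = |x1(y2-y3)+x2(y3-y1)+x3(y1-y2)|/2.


12*(9+ 14) = 276
3*(-14-2) = -48
1*(2-9) = -7
sum = 221
Area = |221|/2 = 110.5000

110.5000 sq units


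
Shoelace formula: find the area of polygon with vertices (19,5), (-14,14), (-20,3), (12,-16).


sum(xi*y_{i+1}) = 19*14 - 14*3 - 20*(-16) + 12*5 = 604
sum(yi*x_{i+1}) = 5*(-14) + 14*(-20) + 3*12 - 16*19 = -618
Area = |604 + 618|/2 = 1222/2 = 611.0000

611.0000 sq units


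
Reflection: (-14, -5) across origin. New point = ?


Reflection rule for origin: (-x, -y)
(-14, -5) -> (14, 5)

(14, 5)


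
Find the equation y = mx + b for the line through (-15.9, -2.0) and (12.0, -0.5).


m = (1.5)/(27.9) = 0.0538
b = y1 - m*x1 = -2.0 - (1.5*(-15.9))/(27.9) = -2.0 + 0.8548 = -1.1452

y = 0.0538x - 1.1452


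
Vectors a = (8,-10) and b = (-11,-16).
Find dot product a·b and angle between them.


a·b = 8*(-11) - 10*(-16) = -88 + 160 = 72
|a| = sqrt(64+100) = 12.8062
|b| = sqrt(121+256) = 19.4165
cos(theta) = 72/(sqrt(164)*sqrt(377)) = 72/sqrt(61828) = 0.289561
theta = arccos(72/sqrt(61828)) = 73.1683 degrees

a·b = 72, theta = 73.1683 deg


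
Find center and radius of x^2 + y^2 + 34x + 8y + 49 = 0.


h = -D/2 = -34/2 = -17
k = -E/2 = -8/2 = -4
r^2 = h^2 + k^2 - F = 289 + 16 - 49 = 256
r = 16

Center (-17, -4), radius = 16


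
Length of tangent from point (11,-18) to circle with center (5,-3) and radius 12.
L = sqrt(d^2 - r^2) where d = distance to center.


d = sqrt((11-5)^2 + (-18+ 3)^2) = sqrt(36+225) = 16.1555
L = sqrt(261.0000 - 144) = sqrt(117.0000) = 10.8167

10.8167


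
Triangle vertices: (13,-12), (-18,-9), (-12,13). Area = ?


13*(-9-13) = -286
-18*(13+ 12) = -450
-12*(-12+ 9) = 36
sum = -700
Area = |-700|/2 = 350.0000

350.0000 sq units


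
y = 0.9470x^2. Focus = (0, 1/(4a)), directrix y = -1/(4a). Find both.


a = 0.9470
1/(4a) = 0.2640
Focus = (0, 0.2640)
Directrix: y = -0.2640

Focus = (0, 0.2640), Directrix: y = -0.2640


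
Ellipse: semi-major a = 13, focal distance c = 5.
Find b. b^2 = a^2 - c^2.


b^2 = 13^2 - (5)^2 = 169 - 25 = 144
b = sqrt(144) = 12

b = 12


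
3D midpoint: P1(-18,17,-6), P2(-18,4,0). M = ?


Mx = (-18- 18)/2 = -18.0000
My = (17+4)/2 = 10.5000
Mz = (-6+0)/2 = -3.0000

M = (-18.0000, 10.5000, -3.0000)


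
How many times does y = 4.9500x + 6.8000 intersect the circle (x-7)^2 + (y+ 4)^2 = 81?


Substitute y = 4.9500x + 6.8000: (x-7)^2 + (4.9500x+6.8000+ 4)^2 = 81
Expand to Ax^2 + Bx + C = 0, where b-k = 10.8
A = 1+m^2 = 25.5025
B = 2(m(b-k) - h) = 2(4.9500*10.8 - 7) = 92.92
C = h^2 + (b-k)^2 - r^2 = 49 + 116.64 - 81 = 84.64
disc = B^2-4AC = 8634.1264 - 8634.1264 = 0
disc = 0

1 intersection point (tangent)


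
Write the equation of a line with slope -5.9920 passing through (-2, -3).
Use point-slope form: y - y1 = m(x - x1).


y + 3 = -5.9920(x + 2)
y = -5.9920x - 3 + 5.9920*(-2)
y = -5.9920x - 14.9840

y = -5.9920x - 14.9840


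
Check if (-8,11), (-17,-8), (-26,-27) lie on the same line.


-8*(-8+ 27) - 17*(-27-11) - 26*(11+ 8)
= -152 + 646 - 494 = 0

Yes, collinear (determinant = 0)


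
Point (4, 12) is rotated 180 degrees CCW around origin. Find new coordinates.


cos(180) = -1, sin(180) = 0
x' = 4*(-1) - 12*0 = -4
y' = 4*0 + 12*(-1) = -12

(-4, -12)


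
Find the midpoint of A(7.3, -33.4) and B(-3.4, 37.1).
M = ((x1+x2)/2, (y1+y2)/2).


Mx = (7.3 - 3.4)/2 = 3.9/2 = 1.9500
My = (-33.4 + 37.1)/2 = 3.7/2 = 1.8500

(1.9500, 1.8500)


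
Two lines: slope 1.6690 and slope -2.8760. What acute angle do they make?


m1-m2 = 4.545
1+m1*m2 = -3.800044
tan(theta) = |4.545/(-3.800044)| = 1.196039
theta = arctan(|4.545/(-3.800044)|) = 50.1012 degrees (acute angle)

50.1012 degrees


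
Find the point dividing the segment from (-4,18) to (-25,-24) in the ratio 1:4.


Px = (1*(-25) + 4*(-4))/5 = -41/5 = -8.2000
Py = (1*(-24) + 4*18)/5 = 48/5 = 9.6000

P = (-8.2000, 9.6000)


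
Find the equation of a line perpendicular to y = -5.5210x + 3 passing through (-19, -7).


Perpendicular slope = -1/m1 = -1/(-5.5210) = 0.1811
b2 = y0 - m2*x0 = -7 - 19/(-5.5210) = -7 + 3.4414 = -3.5586

y = 0.1811x - 3.5586


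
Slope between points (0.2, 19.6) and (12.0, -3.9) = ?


dy = -3.9 - 19.6 = -23.5
dx = 12.0 - 0.2 = 11.8
m = -23.5/11.8 = -1.9915

m = -1.9915


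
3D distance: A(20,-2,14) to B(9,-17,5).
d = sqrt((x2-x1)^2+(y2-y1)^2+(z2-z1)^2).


dx=-11, dy=-15, dz=-9
d = sqrt(121+225+81) = sqrt(427) = 20.6640

20.6640


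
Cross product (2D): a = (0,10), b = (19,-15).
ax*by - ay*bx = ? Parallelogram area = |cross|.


cross = 0*(-15) - 10*19 = 0 - 190 = -190
Parallelogram area = |-190| = 190

cross = -190, parallelogram area = 190


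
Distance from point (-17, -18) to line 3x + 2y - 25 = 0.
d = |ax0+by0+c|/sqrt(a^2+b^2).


|3*(-17) + 2*(-18) - 25| = |-112| = 112
sqrt(9 + 4) = sqrt(13) = 3.6056
d = 112/sqrt(13) = 31.0632

31.0632


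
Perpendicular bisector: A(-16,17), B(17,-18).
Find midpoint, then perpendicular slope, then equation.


Midpoint = (0.5, -0.5)
Slope of AB = dy/dx = -35/33 = -1.0606
Perp slope = -dx/dy = 33/35 = 0.9429
b = My - (perp slope)*Mx = -0.5 + (33*0.5)/(-35) = -0.5 - 0.4714 = -0.9714

y = 0.9429x - 0.9714


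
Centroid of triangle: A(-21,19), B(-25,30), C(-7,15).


Gx = (-21- 25- 7)/3 = -53/3 = -17.6667
Gy = (19+30+15)/3 = 64/3 = 21.3333

G = (-17.6667, 21.3333)


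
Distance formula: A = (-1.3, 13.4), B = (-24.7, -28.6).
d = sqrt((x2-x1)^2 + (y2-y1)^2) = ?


dx = -24.7 + 1.3 = -23.4
dy = -28.6 - 13.4 = -42.0
d = sqrt(547.56 + 1764.0) = sqrt(2311.56) = 48.0787

48.0787


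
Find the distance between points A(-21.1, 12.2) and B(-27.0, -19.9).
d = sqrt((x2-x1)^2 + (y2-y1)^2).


dx = -27.0 + 21.1 = -5.9
dy = -19.9 - 12.2 = -32.1
d = sqrt(34.81 + 1030.41) = sqrt(1065.22) = 32.6377

32.6377


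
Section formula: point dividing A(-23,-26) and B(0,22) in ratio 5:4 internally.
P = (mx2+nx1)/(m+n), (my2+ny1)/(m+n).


Px = (5*0 + 4*(-23))/9 = -92/9 = -10.2222
Py = (5*22 + 4*(-26))/9 = 6/9 = 0.6667

P = (-10.2222, 0.6667)


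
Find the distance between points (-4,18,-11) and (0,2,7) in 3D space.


dx=4, dy=-16, dz=18
d = sqrt(16+256+324) = sqrt(596) = 24.4131

24.4131


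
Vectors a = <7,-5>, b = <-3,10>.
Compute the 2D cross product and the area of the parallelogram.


cross = 7*10 + 5*(-3) = 70 - 15 = 55
Parallelogram area = |55| = 55

cross = 55, parallelogram area = 55


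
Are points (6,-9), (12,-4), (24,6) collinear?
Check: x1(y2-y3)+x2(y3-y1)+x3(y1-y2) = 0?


6*(-4-6) + 12*(6+ 9) + 24*(-9+ 4)
= -60 + 180 - 120 = 0

Yes, collinear (determinant = 0)


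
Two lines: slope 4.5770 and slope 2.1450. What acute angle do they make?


m1-m2 = 2.432
1+m1*m2 = 10.817665
tan(theta) = |2.432/10.817665| = 0.224817
theta = arctan(|2.432/10.817665|) = 12.6704 degrees (acute angle)

12.6704 degrees


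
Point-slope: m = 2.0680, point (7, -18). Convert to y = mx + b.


y + 18 = 2.0680(x - 7)
y = 2.0680x - 18 - 2.0680*7
y = 2.0680x - 32.4760

y = 2.0680x - 32.4760


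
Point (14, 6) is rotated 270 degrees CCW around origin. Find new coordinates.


cos(270) = 0, sin(270) = -1
x' = 14*0 - 6*(-1) = 6
y' = 14*(-1) + 6*0 = -14

(6, -14)


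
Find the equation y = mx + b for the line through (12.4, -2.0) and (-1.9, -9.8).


m = (-7.8)/(-14.3) = 0.5455
b = y1 - m*x1 = -2.0 - (-7.8*12.4)/(-14.3) = -2.0 - 6.7636 = -8.7636

y = 0.5455x - 8.7636


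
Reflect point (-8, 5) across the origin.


Reflection rule for origin: (-x, -y)
(-8, 5) -> (8, -5)

(8, -5)


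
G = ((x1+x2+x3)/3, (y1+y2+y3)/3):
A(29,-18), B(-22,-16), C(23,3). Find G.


Gx = (29- 22+23)/3 = 30/3 = 10.0000
Gy = (-18- 16+3)/3 = -31/3 = -10.3333

G = (10.0000, -10.3333)


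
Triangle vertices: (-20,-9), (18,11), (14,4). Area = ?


-20*(11-4) = -140
18*(4+ 9) = 234
14*(-9-11) = -280
sum = -186
Area = |-186|/2 = 93.0000

93.0000 sq units


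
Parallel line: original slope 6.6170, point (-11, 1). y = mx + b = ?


Parallel lines have equal slopes.
m2 = 6.6170
b2 = 1 - 6.6170*(-11) = 73.7870

y = 6.6170x + 73.7870


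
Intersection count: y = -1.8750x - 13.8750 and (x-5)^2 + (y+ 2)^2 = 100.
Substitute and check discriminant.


Substitute y = -1.8750x - 13.8750: (x-5)^2 + (-1.8750x- 13.8750+ 2)^2 = 100
Expand to Ax^2 + Bx + C = 0, where b-k = -11.875
A = 1+m^2 = 4.515625
B = 2(m(b-k) - h) = 2(-1.8750*(-11.875) - 5) = 34.53125
C = h^2 + (b-k)^2 - r^2 = 25 + 141.015625 - 100 = 66.015625
disc = B^2-4AC = 1192.4072 - 1192.4072 = 0
disc = 0

1 intersection point (tangent)


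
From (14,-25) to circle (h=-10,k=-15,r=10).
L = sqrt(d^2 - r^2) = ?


d = sqrt((14+ 10)^2 + (-25+ 15)^2) = sqrt(576+100) = 26.0000
L = sqrt(676.0000 - 100) = sqrt(576.0000) = 24.0000

24.0000


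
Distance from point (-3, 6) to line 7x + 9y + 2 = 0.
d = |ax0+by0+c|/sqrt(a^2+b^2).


|7*(-3) + 9*6 + 2| = |35| = 35
sqrt(49 + 81) = sqrt(130) = 11.4018
d = 35/sqrt(130) = 3.0697

3.0697


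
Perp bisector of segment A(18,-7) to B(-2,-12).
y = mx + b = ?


Midpoint = (8, -9.5)
Slope of AB = dy/dx = -5/(-20) = 0.2500
Perp slope = -dx/dy = -20/5 = -4.0000
b = My - (perp slope)*Mx = -9.5 + (-20*8)/(-5) = -9.5 + 32.0000 = 22.5000

y = -4.0000x + 22.5000


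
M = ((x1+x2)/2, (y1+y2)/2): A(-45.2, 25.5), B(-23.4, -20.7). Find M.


Mx = (-45.2 - 23.4)/2 = -68.6/2 = -34.3000
My = (25.5 - 20.7)/2 = 4.8/2 = 2.4000

(-34.3000, 2.4000)


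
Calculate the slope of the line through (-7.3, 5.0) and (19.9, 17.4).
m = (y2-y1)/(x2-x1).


dy = 17.4 - 5.0 = 12.4
dx = 19.9 + 7.3 = 27.2
m = 12.4/27.2 = 0.4559

m = 0.4559


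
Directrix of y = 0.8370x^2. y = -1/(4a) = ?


a = 0.8370
1/(4a) = 0.2987
directrix: y = -0.2987 = -0.2987

y = -0.2987


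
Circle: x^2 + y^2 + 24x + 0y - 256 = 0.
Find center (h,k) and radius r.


h = -D/2 = -24/2 = -12
k = -E/2 = 0/2 = 0
r^2 = h^2 + k^2 - F = 144 + 0 + 256 = 400
r = 20

Center (-12, 0), radius = 20


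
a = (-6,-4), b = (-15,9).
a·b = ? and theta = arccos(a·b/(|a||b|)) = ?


a·b = -6*(-15) - 4*9 = 90 - 36 = 54
|a| = sqrt(36+16) = 7.2111
|b| = sqrt(225+81) = 17.4929
cos(theta) = 54/(sqrt(52)*sqrt(306)) = 54/sqrt(15912) = 0.428086
theta = arccos(54/sqrt(15912)) = 64.6538 degrees

a·b = 54, theta = 64.6538 deg


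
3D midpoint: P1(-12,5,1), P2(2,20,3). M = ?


Mx = (-12+2)/2 = -5.0000
My = (5+20)/2 = 12.5000
Mz = (1+3)/2 = 2.0000

M = (-5.0000, 12.5000, 2.0000)


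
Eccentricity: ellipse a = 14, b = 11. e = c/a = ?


c = sqrt(196-121) = sqrt(75) = 8.6603
e = c/a = sqrt(75)/14 = 0.6186

e = 0.6186


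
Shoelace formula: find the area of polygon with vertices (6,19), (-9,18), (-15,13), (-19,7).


sum(xi*y_{i+1}) = 6*18 - 9*13 - 15*7 - 19*19 = -475
sum(yi*x_{i+1}) = 19*(-9) + 18*(-15) + 13*(-19) + 7*6 = -646
Area = |-475 + 646|/2 = 171/2 = 85.5000

85.5000 sq units


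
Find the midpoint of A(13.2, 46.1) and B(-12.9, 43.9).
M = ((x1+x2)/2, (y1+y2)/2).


Mx = (13.2 - 12.9)/2 = 0.3/2 = 0.1500
My = (46.1 + 43.9)/2 = 90.0/2 = 45.0000

(0.1500, 45.0000)


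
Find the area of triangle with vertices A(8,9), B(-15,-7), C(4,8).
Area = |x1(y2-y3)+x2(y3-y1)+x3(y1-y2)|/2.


8*(-7-8) = -120
-15*(8-9) = 15
4*(9+ 7) = 64
sum = -41
Area = |-41|/2 = 20.5000

20.5000 sq units


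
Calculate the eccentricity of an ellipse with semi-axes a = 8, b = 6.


c = sqrt(64-36) = sqrt(28) = 5.2915
e = c/a = sqrt(28)/8 = 0.6614

e = 0.6614


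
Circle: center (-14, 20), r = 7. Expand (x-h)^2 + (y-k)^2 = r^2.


(x+ 14)^2 + (y-20)^2 = 7^2
D = -2h = 28, E = -2k = -40
F = h^2+k^2-r^2 = 196+400-49 = 547

x^2 + y^2 + 28x - 40y + 547 = 0


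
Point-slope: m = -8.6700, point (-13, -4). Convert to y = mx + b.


y + 4 = -8.6700(x + 13)
y = -8.6700x - 4 + 8.6700*(-13)
y = -8.6700x - 116.7100

y = -8.6700x - 116.7100


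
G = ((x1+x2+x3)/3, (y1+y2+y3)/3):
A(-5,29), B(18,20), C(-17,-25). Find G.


Gx = (-5+18- 17)/3 = -4/3 = -1.3333
Gy = (29+20- 25)/3 = 24/3 = 8.0000

G = (-1.3333, 8.0000)


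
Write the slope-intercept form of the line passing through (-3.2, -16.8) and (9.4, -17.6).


m = (-0.8)/(12.6) = -0.0635
b = y1 - m*x1 = -16.8 - (-0.8*(-3.2))/(12.6) = -16.8 - 0.2032 = -17.0032

y = -0.0635x - 17.0032


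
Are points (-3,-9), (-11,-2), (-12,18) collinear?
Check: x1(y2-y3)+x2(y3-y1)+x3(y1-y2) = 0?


-3*(-2-18) - 11*(18+ 9) - 12*(-9+ 2)
= 60 - 297 + 84 = -153

No, not collinear (determinant = -153)


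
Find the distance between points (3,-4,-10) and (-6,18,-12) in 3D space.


dx=-9, dy=22, dz=-2
d = sqrt(81+484+4) = sqrt(569) = 23.8537

23.8537


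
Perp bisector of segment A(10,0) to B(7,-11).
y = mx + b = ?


Midpoint = (8.5, -5.5)
Slope of AB = dy/dx = -11/(-3) = 3.6667
Perp slope = -dx/dy = -3/11 = -0.2727
b = My - (perp slope)*Mx = -5.5 + (-3*8.5)/(-11) = -5.5 + 2.3182 = -3.1818

y = -0.2727x - 3.1818


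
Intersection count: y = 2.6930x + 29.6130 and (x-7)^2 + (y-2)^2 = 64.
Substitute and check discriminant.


Substitute y = 2.6930x + 29.6130: (x-7)^2 + (2.6930x+29.6130-2)^2 = 64
Expand to Ax^2 + Bx + C = 0, where b-k = 27.613
A = 1+m^2 = 8.252249
B = 2(m(b-k) - h) = 2(2.6930*27.613 - 7) = 134.723618
C = h^2 + (b-k)^2 - r^2 = 49 + 762.477769 - 64 = 747.477769
disc = B^2-4AC = 18150.4532 - 24673.4907 = -6523.0375
disc < 0

0 intersection points


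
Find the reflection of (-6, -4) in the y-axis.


Reflection rule for y-axis: (-x, y)
(-6, -4) -> (6, -4)

(6, -4)


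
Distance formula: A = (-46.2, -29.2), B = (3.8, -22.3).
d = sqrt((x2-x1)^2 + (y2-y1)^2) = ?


dx = 3.8 + 46.2 = 50.0
dy = -22.3 + 29.2 = 6.9
d = sqrt(2500.0 + 47.61) = sqrt(2547.61) = 50.4739

50.4739


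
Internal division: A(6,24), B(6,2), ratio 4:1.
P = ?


Px = (4*6 + 1*6)/5 = 30/5 = 6.0000
Py = (4*2 + 1*24)/5 = 32/5 = 6.4000

P = (6.0000, 6.4000)


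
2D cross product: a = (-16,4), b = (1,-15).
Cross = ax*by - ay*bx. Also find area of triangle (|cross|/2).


cross = -16*(-15) - 4*1 = 240 - 4 = 236
Triangle area = |236|/2 = 236/2 = 118.0000

cross = 236, triangle area = 118.0000


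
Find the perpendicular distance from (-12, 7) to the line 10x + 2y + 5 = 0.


|10*(-12) + 2*7 + 5| = |-101| = 101
sqrt(100 + 4) = sqrt(104) = 10.1980
d = 101/sqrt(104) = 9.9039

9.9039


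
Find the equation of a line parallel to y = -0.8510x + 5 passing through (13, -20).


Parallel lines have equal slopes.
m2 = -0.8510
b2 = -20 + 0.8510*13 = -8.9370

y = -0.8510x - 8.9370


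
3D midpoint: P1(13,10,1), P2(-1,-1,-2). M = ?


Mx = (13- 1)/2 = 6.0000
My = (10- 1)/2 = 4.5000
Mz = (1- 2)/2 = -0.5000

M = (6.0000, 4.5000, -0.5000)


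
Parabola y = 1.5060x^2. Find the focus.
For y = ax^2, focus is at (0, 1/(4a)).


a = 1.5060
4a = 6.0240
focus = (0, 1/6.0240) = (0, 0.1660)

Focus = (0, 0.1660)


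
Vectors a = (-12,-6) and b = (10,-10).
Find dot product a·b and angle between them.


a·b = -12*10 - 6*(-10) = -120 + 60 = -60
|a| = sqrt(144+36) = 13.4164
|b| = sqrt(100+100) = 14.1421
cos(theta) = -60/(sqrt(180)*sqrt(200)) = -60/sqrt(36000) = -0.316228
theta = arccos(-60/sqrt(36000)) = 108.4349 degrees

a·b = -60, theta = 108.4349 deg


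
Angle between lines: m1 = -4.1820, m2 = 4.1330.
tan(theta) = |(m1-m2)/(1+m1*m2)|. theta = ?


m1-m2 = -8.315
1+m1*m2 = -16.284206
tan(theta) = |-8.315/(-16.284206)| = 0.510617
theta = arctan(|-8.315/(-16.284206)|) = 27.0497 degrees (acute angle)

27.0497 degrees


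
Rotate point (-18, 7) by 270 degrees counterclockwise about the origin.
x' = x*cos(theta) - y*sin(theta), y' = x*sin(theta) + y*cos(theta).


cos(270) = 0, sin(270) = -1
x' = -18*0 - 7*(-1) = 7
y' = -18*(-1) + 7*0 = 18

(7, 18)


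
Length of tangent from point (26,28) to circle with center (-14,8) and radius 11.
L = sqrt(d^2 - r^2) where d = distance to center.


d = sqrt((26+ 14)^2 + (28-8)^2) = sqrt(1600+400) = 44.7214
L = sqrt(2000.0000 - 121) = sqrt(1879.0000) = 43.3474

43.3474


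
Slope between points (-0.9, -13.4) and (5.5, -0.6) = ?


dy = -0.6 + 13.4 = 12.8
dx = 5.5 + 0.9 = 6.4
m = 12.8/6.4 = 2.0000

m = 2.0000


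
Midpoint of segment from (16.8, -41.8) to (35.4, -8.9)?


Mx = (16.8 + 35.4)/2 = 52.2/2 = 26.1000
My = (-41.8 - 8.9)/2 = -50.7/2 = -25.3500

(26.1000, -25.3500)


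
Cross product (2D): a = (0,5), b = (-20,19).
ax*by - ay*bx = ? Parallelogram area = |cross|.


cross = 0*19 - 5*(-20) = 0 + 100 = 100
Parallelogram area = |100| = 100

cross = 100, parallelogram area = 100


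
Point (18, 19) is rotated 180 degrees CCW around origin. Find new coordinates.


cos(180) = -1, sin(180) = 0
x' = 18*(-1) - 19*0 = -18
y' = 18*0 + 19*(-1) = -19

(-18, -19)


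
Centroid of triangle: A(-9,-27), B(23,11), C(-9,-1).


Gx = (-9+23- 9)/3 = 5/3 = 1.6667
Gy = (-27+11- 1)/3 = -17/3 = -5.6667

G = (1.6667, -5.6667)


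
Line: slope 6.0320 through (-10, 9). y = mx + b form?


y - 9 = 6.0320(x + 10)
y = 6.0320x + 9 - 6.0320*(-10)
y = 6.0320x + 69.3200

y = 6.0320x + 69.3200


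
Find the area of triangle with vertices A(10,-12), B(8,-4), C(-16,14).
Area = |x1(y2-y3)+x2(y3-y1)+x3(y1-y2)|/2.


10*(-4-14) = -180
8*(14+ 12) = 208
-16*(-12+ 4) = 128
sum = 156
Area = |156|/2 = 78.0000

78.0000 sq units


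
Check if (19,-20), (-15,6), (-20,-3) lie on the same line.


19*(6+ 3) - 15*(-3+ 20) - 20*(-20-6)
= 171 - 255 + 520 = 436

No, not collinear (determinant = 436)


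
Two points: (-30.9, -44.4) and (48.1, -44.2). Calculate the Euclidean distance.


dx = 48.1 + 30.9 = 79.0
dy = -44.2 + 44.4 = 0.2
d = sqrt(6241.0 + 0.04) = sqrt(6241.04) = 79.0003

79.0003


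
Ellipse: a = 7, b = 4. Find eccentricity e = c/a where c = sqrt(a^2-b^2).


c = sqrt(49-16) = sqrt(33) = 5.7446
e = c/a = sqrt(33)/7 = 0.8207

e = 0.8207


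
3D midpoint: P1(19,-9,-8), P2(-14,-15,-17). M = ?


Mx = (19- 14)/2 = 2.5000
My = (-9- 15)/2 = -12.0000
Mz = (-8- 17)/2 = -12.5000

M = (2.5000, -12.0000, -12.5000)


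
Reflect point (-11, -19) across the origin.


Reflection rule for origin: (-x, -y)
(-11, -19) -> (11, 19)

(11, 19)


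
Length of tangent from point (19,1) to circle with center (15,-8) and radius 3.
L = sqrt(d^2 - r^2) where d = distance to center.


d = sqrt((19-15)^2 + (1+ 8)^2) = sqrt(16+81) = 9.8489
L = sqrt(97.0000 - 9) = sqrt(88.0000) = 9.3808

9.3808


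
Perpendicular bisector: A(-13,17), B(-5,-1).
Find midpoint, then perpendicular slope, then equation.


Midpoint = (-9, 8)
Slope of AB = dy/dx = -18/8 = -2.2500
Perp slope = -dx/dy = 8/18 = 0.4444
b = My - (perp slope)*Mx = 8 + (8*(-9))/(-18) = 8 + 4.0000 = 12.0000

y = 0.4444x + 12.0000


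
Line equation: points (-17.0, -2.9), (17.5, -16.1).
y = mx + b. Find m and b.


m = (-13.2)/(34.5) = -0.3826
b = y1 - m*x1 = -2.9 - (-13.2*(-17.0))/(34.5) = -2.9 - 6.5043 = -9.4043

y = -0.3826x - 9.4043


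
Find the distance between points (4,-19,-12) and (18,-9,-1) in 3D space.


dx=14, dy=10, dz=11
d = sqrt(196+100+121) = sqrt(417) = 20.4206

20.4206


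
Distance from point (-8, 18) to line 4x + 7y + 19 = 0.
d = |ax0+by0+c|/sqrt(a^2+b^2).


|4*(-8) + 7*18 + 19| = |113| = 113
sqrt(16 + 49) = sqrt(65) = 8.0623
d = 113/sqrt(65) = 14.0159

14.0159


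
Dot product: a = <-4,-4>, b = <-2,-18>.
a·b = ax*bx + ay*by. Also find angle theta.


a·b = -4*(-2) - 4*(-18) = 8 + 72 = 80
|a| = sqrt(16+16) = 5.6569
|b| = sqrt(4+324) = 18.1108
cos(theta) = 80/(sqrt(32)*sqrt(328)) = 80/sqrt(10496) = 0.780869
theta = arccos(80/sqrt(10496)) = 38.6598 degrees

a·b = 80, theta = 38.6598 deg


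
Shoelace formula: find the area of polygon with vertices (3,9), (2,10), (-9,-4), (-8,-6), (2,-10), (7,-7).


sum(xi*y_{i+1}) = 3*10 + 2*(-4) - 9*(-6) - 8*(-10) + 2*(-7) + 7*9 = 205
sum(yi*x_{i+1}) = 9*2 + 10*(-9) - 4*(-8) - 6*2 - 10*7 - 7*3 = -143
Area = |205 + 143|/2 = 348/2 = 174.0000

174.0000 sq units


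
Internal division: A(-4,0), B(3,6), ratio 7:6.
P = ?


Px = (7*3 + 6*(-4))/13 = -3/13 = -0.2308
Py = (7*6 + 6*0)/13 = 42/13 = 3.2308

P = (-0.2308, 3.2308)


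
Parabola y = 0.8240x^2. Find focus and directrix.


a = 0.8240
1/(4a) = 0.3034
Focus = (0, 0.3034)
Directrix: y = -0.3034

Focus = (0, 0.3034), Directrix: y = -0.3034


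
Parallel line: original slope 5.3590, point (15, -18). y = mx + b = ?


Parallel lines have equal slopes.
m2 = 5.3590
b2 = -18 - 5.3590*15 = -98.3850

y = 5.3590x - 98.3850


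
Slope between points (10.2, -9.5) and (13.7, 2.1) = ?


dy = 2.1 + 9.5 = 11.6
dx = 13.7 - 10.2 = 3.5
m = 11.6/3.5 = 3.3143

m = 3.3143


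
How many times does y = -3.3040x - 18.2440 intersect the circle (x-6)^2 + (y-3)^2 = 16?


Substitute y = -3.3040x - 18.2440: (x-6)^2 + (-3.3040x- 18.2440-3)^2 = 16
Expand to Ax^2 + Bx + C = 0, where b-k = -21.244
A = 1+m^2 = 11.916416
B = 2(m(b-k) - h) = 2(-3.3040*(-21.244) - 6) = 128.380352
C = h^2 + (b-k)^2 - r^2 = 36 + 451.307536 - 16 = 471.307536
disc = B^2-4AC = 16481.5148 - 22465.1867 = -5983.6719
disc < 0

0 intersection points


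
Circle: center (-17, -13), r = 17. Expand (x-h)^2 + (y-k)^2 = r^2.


(x+ 17)^2 + (y+ 13)^2 = 17^2
D = -2h = 34, E = -2k = 26
F = h^2+k^2-r^2 = 289+169-289 = 169

x^2 + y^2 + 34x + 26y + 169 = 0


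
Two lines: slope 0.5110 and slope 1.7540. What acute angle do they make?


m1-m2 = -1.243
1+m1*m2 = 1.896294
tan(theta) = |-1.243/1.896294| = 0.655489
theta = arctan(|-1.243/1.896294|) = 33.2444 degrees (acute angle)

33.2444 degrees


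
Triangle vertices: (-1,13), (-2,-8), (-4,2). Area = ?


-1*(-8-2) = 10
-2*(2-13) = 22
-4*(13+ 8) = -84
sum = -52
Area = |-52|/2 = 26.0000

26.0000 sq units


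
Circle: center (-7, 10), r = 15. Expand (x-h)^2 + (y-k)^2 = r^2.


(x+ 7)^2 + (y-10)^2 = 15^2
D = -2h = 14, E = -2k = -20
F = h^2+k^2-r^2 = 49+100-225 = -76

x^2 + y^2 + 14x - 20y - 76 = 0


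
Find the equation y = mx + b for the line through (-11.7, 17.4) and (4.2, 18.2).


m = (0.8)/(15.9) = 0.0503
b = y1 - m*x1 = 17.4 - (0.8*(-11.7))/(15.9) = 17.4 + 0.5887 = 17.9887

y = 0.0503x + 17.9887


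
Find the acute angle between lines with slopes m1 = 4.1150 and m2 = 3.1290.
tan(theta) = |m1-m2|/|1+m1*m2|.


m1-m2 = 0.986
1+m1*m2 = 13.875835
tan(theta) = |0.986/13.875835| = 0.071059
theta = arctan(|0.986/13.875835|) = 4.0645 degrees (acute angle)

4.0645 degrees


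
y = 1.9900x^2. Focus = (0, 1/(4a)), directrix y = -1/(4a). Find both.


a = 1.9900
1/(4a) = 0.1256
Focus = (0, 0.1256)
Directrix: y = -0.1256

Focus = (0, 0.1256), Directrix: y = -0.1256


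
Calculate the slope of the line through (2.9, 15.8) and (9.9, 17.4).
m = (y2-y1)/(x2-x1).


dy = 17.4 - 15.8 = 1.6
dx = 9.9 - 2.9 = 7.0
m = 1.6/7.0 = 0.2286

m = 0.2286


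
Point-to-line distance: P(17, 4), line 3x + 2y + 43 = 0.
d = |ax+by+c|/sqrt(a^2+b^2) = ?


|3*17 + 2*4 + 43| = |102| = 102
sqrt(9 + 4) = sqrt(13) = 3.6056
d = 102/sqrt(13) = 28.2897

28.2897


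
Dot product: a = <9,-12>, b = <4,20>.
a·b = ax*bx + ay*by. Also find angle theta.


a·b = 9*4 - 12*20 = 36 - 240 = -204
|a| = sqrt(81+144) = 15.0000
|b| = sqrt(16+400) = 20.3961
cos(theta) = -204/(sqrt(225)*sqrt(416)) = -204/sqrt(93600) = -0.666795
theta = arccos(-204/sqrt(93600)) = 131.8202 degrees

a·b = -204, theta = 131.8202 deg
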